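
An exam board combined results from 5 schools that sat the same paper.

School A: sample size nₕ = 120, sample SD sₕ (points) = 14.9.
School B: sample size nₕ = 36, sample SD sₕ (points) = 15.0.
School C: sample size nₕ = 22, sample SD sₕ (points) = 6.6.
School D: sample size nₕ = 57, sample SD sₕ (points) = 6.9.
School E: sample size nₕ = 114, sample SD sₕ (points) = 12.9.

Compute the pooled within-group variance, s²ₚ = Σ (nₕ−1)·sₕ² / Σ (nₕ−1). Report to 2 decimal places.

164.77

Degrees of freedom: 119 + 35 + 21 + 56 + 113 = 344.
Σ(nₕ−1)sₕ² = 119·222.01 + 35·225 + 21·43.56 + 56·47.61 + 113·166.41 = 56679.44.
s²ₚ = 56679.44 / 344 = 164.7658... → 164.77.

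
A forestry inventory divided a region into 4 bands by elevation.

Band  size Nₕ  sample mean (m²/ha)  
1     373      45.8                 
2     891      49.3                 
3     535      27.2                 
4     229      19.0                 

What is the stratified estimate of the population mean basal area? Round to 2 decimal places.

x̄_st = (Σ Nₕx̄ₕ) / (Σ Nₕ) = (373·45.8 + 891·49.3 + 535·27.2 + 229·19.0) / 2028
= 79912.7 / 2028 = 39.4047... → 39.40.

39.40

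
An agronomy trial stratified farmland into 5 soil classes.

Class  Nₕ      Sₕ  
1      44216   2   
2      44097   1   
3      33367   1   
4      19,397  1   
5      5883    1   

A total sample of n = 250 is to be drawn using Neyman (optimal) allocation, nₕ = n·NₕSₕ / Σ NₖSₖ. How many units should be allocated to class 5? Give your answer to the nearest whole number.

Σ NₕSₕ = 44216·2 + 44097·1 + 33367·1 + 19397·1 + 5883·1 = 191176.
Share for 5: 5883/191176 = 0.03077.
n_5 = 250 × 0.03077 = 7.693... → 8.

8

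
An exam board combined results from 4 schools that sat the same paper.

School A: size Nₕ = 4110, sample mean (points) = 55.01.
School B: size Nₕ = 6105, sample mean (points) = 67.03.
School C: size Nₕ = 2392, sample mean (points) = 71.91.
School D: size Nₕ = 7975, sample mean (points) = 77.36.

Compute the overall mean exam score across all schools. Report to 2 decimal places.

N = 20582; weights Wₕ = Nₕ/N = (0.1997, 0.2966, 0.1162, 0.3875).
x̄_st = Σ Wₕ·x̄ₕ = 0.1997·55.01 + 0.2966·67.03 + 0.1162·71.91 + 0.3875·77.36 ≈ 69.1995...
→ 69.20.

69.20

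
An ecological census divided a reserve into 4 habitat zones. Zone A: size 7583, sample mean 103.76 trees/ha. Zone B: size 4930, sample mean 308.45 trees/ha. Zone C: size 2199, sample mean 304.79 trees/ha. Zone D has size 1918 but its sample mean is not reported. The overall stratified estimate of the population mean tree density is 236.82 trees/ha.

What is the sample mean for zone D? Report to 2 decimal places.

500.84

Σ Nₕx̄ₕ = N·μ, so 1918·x̄_D = 16630·236.82 − (7583·103.76 + 4930·308.45 + 2199·304.79).
= 3938316.6 − 2977703.79 = 960612.81.
x̄_D = 960612.81 / 1918 = 500.8409... → 500.84.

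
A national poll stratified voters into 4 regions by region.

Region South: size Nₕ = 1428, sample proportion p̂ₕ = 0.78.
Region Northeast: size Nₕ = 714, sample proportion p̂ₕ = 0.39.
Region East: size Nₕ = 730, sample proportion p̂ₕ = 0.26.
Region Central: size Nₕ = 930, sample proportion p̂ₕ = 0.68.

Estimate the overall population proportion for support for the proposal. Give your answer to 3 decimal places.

0.582

Wₕ = Nₕ/N with N = 3802: 0.3756, 0.1878, 0.1920, 0.2446.
p̂_st = 0.3756·0.78 + 0.1878·0.39 + 0.1920·0.26 + 0.2446·0.68 ≈ 0.58246... → 0.582.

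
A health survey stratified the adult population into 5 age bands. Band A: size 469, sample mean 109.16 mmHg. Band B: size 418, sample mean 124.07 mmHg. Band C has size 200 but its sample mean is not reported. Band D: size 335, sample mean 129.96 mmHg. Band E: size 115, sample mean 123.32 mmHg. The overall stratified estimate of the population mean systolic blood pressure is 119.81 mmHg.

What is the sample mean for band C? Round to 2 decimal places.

Σ Nₕx̄ₕ = N·μ, so 200·x̄_C = 1537·119.81 − (469·109.16 + 418·124.07 + 335·129.96 + 115·123.32).
= 184147.97 − 160775.7 = 23372.27.
x̄_C = 23372.27 / 200 = 116.8614... → 116.86.

116.86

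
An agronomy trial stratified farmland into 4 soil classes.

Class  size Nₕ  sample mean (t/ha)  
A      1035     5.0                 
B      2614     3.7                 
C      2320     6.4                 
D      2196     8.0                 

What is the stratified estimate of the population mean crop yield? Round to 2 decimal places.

N = 1035 + 2614 + 2320 + 2196 = 8165.
Weight each subgroup mean by Nₕ/N and sum.
Σ Nₕx̄ₕ = 1035·5.0 + 2614·3.7 + 2320·6.4 + 2196·8.0 = 5175 + 9671.8 + 14848 + 17568 = 47262.8.
Divide by N: 47262.8 / 8165 = 5.7885... → 5.79.

5.79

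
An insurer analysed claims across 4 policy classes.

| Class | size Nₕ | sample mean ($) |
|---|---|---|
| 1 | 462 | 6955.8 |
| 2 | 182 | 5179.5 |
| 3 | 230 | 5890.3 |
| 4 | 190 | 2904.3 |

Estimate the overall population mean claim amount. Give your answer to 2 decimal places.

5698.15

x̄_st = (Σ Nₕx̄ₕ) / (Σ Nₕ) = (462·6955.8 + 182·5179.5 + 230·5890.3 + 190·2904.3) / 1064
= 6062834.6 / 1064 = 5698.1528... → 5698.15.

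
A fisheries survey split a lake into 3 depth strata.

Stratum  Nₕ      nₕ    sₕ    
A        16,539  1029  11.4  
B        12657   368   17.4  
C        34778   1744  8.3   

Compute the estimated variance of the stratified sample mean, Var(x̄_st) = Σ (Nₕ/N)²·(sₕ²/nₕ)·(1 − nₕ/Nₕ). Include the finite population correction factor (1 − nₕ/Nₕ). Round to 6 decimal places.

N = 63974; Wₕ = Nₕ/N.
stratum A: (16539/63974)²·11.4²/1029·(1 − 1029/16539) = 0.007916047
stratum B: (12657/63974)²·17.4²/368·(1 − 368/12657) = 0.031267344
stratum C: (34778/63974)²·8.3²/1744·(1 − 1744/34778) = 0.011088389
Sum = 0.050271780 → 0.050272.

0.050272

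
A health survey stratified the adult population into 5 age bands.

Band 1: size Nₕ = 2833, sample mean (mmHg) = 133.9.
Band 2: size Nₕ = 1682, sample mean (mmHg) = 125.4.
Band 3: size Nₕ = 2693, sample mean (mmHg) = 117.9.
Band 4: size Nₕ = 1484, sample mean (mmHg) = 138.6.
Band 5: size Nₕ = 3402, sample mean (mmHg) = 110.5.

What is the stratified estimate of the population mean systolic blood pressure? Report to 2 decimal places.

123.15

N = 2833 + 1682 + 2693 + 1484 + 3402 = 12094.
Overall mean = Σ (Nₕ/N)·x̄ₕ — weight by population share, not a simple average.
Σ Nₕx̄ₕ = 2833·133.9 + 1682·125.4 + 2693·117.9 + 1484·138.6 + 3402·110.5 = 379338.7 + 210922.8 + 317504.7 + 205682.4 + 375921 = 1489369.6.
Divide by N: 1489369.6 / 12094 = 123.1495... → 123.15.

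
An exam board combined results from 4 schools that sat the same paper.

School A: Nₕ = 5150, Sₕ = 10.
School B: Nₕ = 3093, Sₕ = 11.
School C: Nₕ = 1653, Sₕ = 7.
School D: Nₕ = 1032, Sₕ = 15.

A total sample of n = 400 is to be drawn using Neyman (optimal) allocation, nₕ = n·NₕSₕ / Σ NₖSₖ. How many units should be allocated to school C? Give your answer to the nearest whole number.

A: NₕSₕ = 5150·10 = 51500
B: NₕSₕ = 3093·11 = 34023
C: NₕSₕ = 1653·7 = 11571
D: NₕSₕ = 1032·15 = 15480
Σ NₕSₕ = 112574.
n_C = 400·11571/112574 = 41.114... → 41.

41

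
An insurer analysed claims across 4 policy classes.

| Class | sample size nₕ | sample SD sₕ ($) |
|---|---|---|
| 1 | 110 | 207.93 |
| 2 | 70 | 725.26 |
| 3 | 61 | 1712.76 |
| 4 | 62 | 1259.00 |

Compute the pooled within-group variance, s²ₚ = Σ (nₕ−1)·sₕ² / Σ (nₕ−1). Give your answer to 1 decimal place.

1: (110−1)·207.93² = 109·43234.8849 = 4712602.4541
2: (70−1)·725.26² = 69·526002.0676 = 36294142.6644
3: (61−1)·1712.76² = 60·2933546.8176 = 176012809.056
4: (62−1)·1259.00² = 61·1585081 = 96689941
Numerator = 313709495.1745; denominator = Σ(nₕ−1) = 299.
s²ₚ = 313709495.1745/299 = 1049195.636... → 1049195.6.

1049195.6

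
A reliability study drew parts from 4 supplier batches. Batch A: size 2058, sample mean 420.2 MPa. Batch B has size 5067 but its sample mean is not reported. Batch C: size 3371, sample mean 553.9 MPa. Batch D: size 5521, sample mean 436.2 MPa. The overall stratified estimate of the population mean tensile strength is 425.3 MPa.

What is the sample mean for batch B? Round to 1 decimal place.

N = 2058 + 5067 + 3371 + 5521 = 16017.
Overall total = μ·N = 425.3·16017 = 6812030.1.
Subtract the known strata: 2058·420.2 + 3371·553.9 + 5521·436.2 = 5140228.7.
Remaining total for batch B: 6812030.1 − 5140228.7 = 1671801.4.
Divide by its size: 1671801.4 / 5067 = 329.939... → 329.9.

329.9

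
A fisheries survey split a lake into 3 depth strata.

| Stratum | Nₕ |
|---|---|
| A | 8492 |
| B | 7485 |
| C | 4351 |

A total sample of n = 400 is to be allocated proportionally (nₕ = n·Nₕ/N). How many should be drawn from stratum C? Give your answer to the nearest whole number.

Share of stratum C = 4351/20328 = 0.21404.
Allocate 400 × 0.21404 = 85.616... → 86.

86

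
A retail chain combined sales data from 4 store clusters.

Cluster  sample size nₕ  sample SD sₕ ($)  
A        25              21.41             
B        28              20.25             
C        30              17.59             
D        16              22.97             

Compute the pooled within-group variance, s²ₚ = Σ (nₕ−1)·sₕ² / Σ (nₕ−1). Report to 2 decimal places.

410.11

A: (25−1)·21.41² = 24·458.3881 = 11001.3144
B: (28−1)·20.25² = 27·410.0625 = 11071.6875
C: (30−1)·17.59² = 29·309.4081 = 8972.8349
D: (16−1)·22.97² = 15·527.6209 = 7914.3135
Numerator = 38960.1503; denominator = Σ(nₕ−1) = 95.
s²ₚ = 38960.1503/95 = 410.1068... → 410.11.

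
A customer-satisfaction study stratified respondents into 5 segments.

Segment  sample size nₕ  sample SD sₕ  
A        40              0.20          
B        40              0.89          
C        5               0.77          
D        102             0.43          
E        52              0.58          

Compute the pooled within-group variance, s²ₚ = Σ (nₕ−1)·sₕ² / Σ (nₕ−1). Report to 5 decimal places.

A: (40−1)·0.20² = 39·0.04 = 1.56
B: (40−1)·0.89² = 39·0.7921 = 30.8919
C: (5−1)·0.77² = 4·0.5929 = 2.3716
D: (102−1)·0.43² = 101·0.1849 = 18.6749
E: (52−1)·0.58² = 51·0.3364 = 17.1564
Numerator = 70.6548; denominator = Σ(nₕ−1) = 234.
s²ₚ = 70.6548/234 = 0.3019436... → 0.30194.

0.30194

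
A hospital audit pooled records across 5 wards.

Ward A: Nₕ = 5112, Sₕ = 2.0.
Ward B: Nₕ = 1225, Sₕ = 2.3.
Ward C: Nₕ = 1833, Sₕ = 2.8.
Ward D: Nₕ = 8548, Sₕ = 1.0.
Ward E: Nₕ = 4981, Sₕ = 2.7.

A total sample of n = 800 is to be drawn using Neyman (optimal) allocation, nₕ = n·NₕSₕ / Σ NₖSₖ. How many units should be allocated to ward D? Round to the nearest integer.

A: NₕSₕ = 5112·2.0 = 10224
B: NₕSₕ = 1225·2.3 = 2817.5
C: NₕSₕ = 1833·2.8 = 5132.4
D: NₕSₕ = 8548·1.0 = 8548
E: NₕSₕ = 4981·2.7 = 13448.7
Σ NₕSₕ = 40170.6.
n_D = 800·8548/40170.6 = 170.234... → 170.

170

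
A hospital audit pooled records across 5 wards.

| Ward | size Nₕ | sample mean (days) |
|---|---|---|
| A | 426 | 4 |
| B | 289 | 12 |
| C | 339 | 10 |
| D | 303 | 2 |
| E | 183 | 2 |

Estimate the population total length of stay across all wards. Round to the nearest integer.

Population total = Σ Nₕ·x̄ₕ (each stratum's size times its mean).
426·4 + 289·12 + 339·10 + 303·2 + 183·2 = 1704 + 3468 + 3390 + 606 + 366 = 9534.

9534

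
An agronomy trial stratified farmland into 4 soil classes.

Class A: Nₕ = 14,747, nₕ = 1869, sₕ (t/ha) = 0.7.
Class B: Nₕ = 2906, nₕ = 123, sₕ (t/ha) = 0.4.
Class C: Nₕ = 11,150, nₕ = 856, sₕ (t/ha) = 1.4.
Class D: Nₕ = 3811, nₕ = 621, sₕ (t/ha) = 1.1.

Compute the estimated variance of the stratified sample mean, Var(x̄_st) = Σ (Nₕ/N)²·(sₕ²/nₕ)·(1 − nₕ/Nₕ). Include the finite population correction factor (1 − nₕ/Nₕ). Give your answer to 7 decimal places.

N = 32614. Term for each stratum: Wₕ²sₕ²/nₕ·(1−nₕ/Nₕ).
Var(x̄_st) = 0.0000468091 + 0.0000098904 + 0.0002470775 + 0.0000222697 = 0.0003260468 → 0.0003260.

0.0003260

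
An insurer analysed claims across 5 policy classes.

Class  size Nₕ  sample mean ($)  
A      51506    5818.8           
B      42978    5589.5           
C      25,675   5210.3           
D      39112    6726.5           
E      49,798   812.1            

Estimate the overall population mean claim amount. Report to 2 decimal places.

4674.20

N = 209069; weights Wₕ = Nₕ/N = (0.2464, 0.2056, 0.1228, 0.1871, 0.2382).
x̄_st = Σ Wₕ·x̄ₕ = 0.2464·5818.8 + 0.2056·5589.5 + 0.1228·5210.3 + 0.1871·6726.5 + 0.2382·812.1 ≈ 4674.2029...
→ 4674.20.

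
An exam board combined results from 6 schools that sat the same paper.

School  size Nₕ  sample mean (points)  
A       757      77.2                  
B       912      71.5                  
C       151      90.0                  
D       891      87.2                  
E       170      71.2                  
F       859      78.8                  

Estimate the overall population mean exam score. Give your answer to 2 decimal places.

78.80

x̄_st = (Σ Nₕx̄ₕ) / (Σ Nₕ) = (757·77.2 + 912·71.5 + 151·90.0 + 891·87.2 + 170·71.2 + 859·78.8) / 3740
= 294726.8 / 3740 = 78.8040... → 78.80.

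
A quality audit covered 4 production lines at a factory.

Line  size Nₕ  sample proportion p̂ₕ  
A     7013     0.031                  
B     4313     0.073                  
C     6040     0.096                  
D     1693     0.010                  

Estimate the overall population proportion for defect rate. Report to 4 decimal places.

N = 7013 + 4313 + 6040 + 1693 = 19059.
Overall proportion = Σ (Nₕ/N)·p̂ₕ.
Σ Nₕp̂ₕ = 217.403 + 314.849 + 579.84 + 16.93 = 1129.022.
1129.022 / 19059 = 0.059238... → 0.0592.

0.0592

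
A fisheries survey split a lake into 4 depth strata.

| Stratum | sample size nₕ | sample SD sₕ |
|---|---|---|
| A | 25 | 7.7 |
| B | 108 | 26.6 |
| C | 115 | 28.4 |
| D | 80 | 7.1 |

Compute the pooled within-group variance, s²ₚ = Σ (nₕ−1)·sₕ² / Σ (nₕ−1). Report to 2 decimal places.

Degrees of freedom: 24 + 107 + 114 + 79 = 324.
Σ(nₕ−1)sₕ² = 24·59.29 + 107·707.56 + 114·806.56 + 79·50.41 = 173062.11.
s²ₚ = 173062.11 / 324 = 534.1423... → 534.14.

534.14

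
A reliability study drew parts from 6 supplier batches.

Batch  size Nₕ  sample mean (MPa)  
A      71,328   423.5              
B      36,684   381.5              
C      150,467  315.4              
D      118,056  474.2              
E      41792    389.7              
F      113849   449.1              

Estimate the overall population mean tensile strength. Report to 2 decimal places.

404.11

x̄_st = (Σ Nₕx̄ₕ) / (Σ Nₕ) = (71328·423.5 + 36684·381.5 + 150467·315.4 + 118056·474.2 + 41792·389.7 + 113849·449.1) / 532176
= 215057729.3 / 532176 = 404.1102... → 404.11.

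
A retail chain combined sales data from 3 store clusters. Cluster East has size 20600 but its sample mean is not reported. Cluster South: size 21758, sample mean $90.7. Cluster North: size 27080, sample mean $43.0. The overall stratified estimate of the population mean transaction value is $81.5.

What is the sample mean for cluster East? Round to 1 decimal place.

122.4

Σ Nₕx̄ₕ = N·μ, so 20600·x̄_East = 69438·81.5 − (21758·90.7 + 27080·43.0).
= 5659197 − 3137890.6 = 2521306.4.
x̄_East = 2521306.4 / 20600 = 122.394... → 122.4.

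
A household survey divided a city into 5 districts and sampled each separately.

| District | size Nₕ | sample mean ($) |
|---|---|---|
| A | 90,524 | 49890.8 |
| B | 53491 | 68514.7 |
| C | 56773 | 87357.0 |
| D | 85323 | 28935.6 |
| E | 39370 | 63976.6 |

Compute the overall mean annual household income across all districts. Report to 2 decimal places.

55697.21

x̄_st = (Σ Nₕx̄ₕ) / (Σ Nₕ) = (90524·49890.8 + 53491·68514.7 + 56773·87357.0 + 85323·28935.6 + 39370·63976.6) / 325481
= 18128384498.7 / 325481 = 55697.2127... → 55697.21.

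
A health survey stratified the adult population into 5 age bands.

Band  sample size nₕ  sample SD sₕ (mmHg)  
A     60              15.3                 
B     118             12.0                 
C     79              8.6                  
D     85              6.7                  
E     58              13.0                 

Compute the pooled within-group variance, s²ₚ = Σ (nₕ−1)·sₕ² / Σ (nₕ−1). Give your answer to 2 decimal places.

Degrees of freedom: 59 + 117 + 78 + 84 + 57 = 395.
Σ(nₕ−1)sₕ² = 59·234.09 + 117·144 + 78·73.96 + 84·44.89 + 57·169 = 49831.95.
s²ₚ = 49831.95 / 395 = 126.1568... → 126.16.

126.16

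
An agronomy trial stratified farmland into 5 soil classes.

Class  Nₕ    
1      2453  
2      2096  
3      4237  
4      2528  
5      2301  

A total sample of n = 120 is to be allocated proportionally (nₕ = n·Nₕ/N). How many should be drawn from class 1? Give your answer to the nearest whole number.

N = 2453 + 2096 + 4237 + 2528 + 2301 = 13615.
n_1 = 120·2453/13615 = 21.620... → 22.

22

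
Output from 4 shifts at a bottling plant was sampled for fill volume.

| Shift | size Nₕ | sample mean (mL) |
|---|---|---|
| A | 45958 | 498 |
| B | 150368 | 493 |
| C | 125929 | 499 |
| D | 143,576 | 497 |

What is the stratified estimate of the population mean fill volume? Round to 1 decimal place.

496.3

x̄_st = (Σ Nₕx̄ₕ) / (Σ Nₕ) = (45958·498 + 150368·493 + 125929·499 + 143576·497) / 465831
= 231214351 / 465831 = 496.348... → 496.3.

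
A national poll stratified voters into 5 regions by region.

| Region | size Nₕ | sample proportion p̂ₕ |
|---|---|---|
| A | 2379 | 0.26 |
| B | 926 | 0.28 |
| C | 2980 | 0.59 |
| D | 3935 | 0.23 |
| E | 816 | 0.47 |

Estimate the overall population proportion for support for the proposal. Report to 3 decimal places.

0.356

Wₕ = Nₕ/N with N = 11036: 0.2156, 0.0839, 0.2700, 0.3566, 0.0739.
p̂_st = 0.2156·0.26 + 0.0839·0.28 + 0.2700·0.59 + 0.3566·0.23 + 0.0739·0.47 ≈ 0.35562... → 0.356.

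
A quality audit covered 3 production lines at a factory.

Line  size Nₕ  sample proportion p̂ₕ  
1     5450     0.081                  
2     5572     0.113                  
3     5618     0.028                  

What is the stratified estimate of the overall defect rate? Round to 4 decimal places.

0.0738

Wₕ = Nₕ/N with N = 16640: 0.3275, 0.3349, 0.3376.
p̂_st = 0.3275·0.081 + 0.3349·0.113 + 0.3376·0.028 ≈ 0.073822... → 0.0738.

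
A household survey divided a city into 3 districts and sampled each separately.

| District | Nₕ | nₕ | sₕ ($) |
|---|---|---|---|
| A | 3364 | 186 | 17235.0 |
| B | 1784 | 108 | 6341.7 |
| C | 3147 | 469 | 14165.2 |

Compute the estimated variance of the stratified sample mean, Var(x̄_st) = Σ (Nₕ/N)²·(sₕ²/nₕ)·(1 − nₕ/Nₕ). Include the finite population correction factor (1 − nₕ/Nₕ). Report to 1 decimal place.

316717.9

N = 8295; Wₕ = Nₕ/N.
district A: (3364/8295)²·17235.0²/186·(1 − 186/3364) = 248134.2594
district B: (1784/8295)²·6341.7²/108·(1 − 108/1784) = 16181.6840
district C: (3147/8295)²·14165.2²/469·(1 − 469/3147) = 52401.9096
Sum = 316717.8530 → 316717.9.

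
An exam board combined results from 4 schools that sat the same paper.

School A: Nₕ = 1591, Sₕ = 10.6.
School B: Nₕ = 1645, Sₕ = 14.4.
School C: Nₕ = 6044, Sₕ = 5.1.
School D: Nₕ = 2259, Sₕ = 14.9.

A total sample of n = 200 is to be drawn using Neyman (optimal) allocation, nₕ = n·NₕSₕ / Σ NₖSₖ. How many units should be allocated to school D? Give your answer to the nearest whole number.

Σ NₕSₕ = 1591·10.6 + 1645·14.4 + 6044·5.1 + 2259·14.9 = 105036.1.
Share for D: 33659.1/105036.1 = 0.32045.
n_D = 200 × 0.32045 = 64.091... → 64.

64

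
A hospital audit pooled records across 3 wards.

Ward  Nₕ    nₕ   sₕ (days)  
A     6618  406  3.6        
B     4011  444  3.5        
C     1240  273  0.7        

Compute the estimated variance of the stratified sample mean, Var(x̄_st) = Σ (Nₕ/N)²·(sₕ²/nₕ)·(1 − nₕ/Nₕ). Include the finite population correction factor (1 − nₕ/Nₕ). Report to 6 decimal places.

0.012133

N = 11869; Wₕ = Nₕ/N.
ward A: (6618/11869)²·3.6²/406·(1 − 406/6618) = 0.009315559
ward B: (4011/11869)²·3.5²/444·(1 − 444/4011) = 0.002802081
ward C: (1240/11869)²·0.7²/273·(1 − 273/1240) = 0.000015278
Sum = 0.012132917 → 0.012133.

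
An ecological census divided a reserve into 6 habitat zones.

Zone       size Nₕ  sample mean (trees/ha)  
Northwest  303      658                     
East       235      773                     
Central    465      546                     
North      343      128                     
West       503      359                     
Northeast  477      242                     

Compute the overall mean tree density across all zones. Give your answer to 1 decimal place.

N = 2326; weights Wₕ = Nₕ/N = (0.1303, 0.1010, 0.1999, 0.1475, 0.2163, 0.2051).
x̄_st = Σ Wₕ·x̄ₕ = 0.1303·658 + 0.1010·773 + 0.1999·546 + 0.1475·128 + 0.2163·359 + 0.2051·242 ≈ 419.103...
→ 419.1.

419.1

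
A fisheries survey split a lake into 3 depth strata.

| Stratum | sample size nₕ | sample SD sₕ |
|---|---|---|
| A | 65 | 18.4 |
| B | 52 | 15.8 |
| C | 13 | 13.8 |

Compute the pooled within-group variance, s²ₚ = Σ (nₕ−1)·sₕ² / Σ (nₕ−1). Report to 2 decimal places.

288.86

Degrees of freedom: 64 + 51 + 12 = 127.
Σ(nₕ−1)sₕ² = 64·338.56 + 51·249.64 + 12·190.44 = 36684.76.
s²ₚ = 36684.76 / 127 = 288.8564... → 288.86.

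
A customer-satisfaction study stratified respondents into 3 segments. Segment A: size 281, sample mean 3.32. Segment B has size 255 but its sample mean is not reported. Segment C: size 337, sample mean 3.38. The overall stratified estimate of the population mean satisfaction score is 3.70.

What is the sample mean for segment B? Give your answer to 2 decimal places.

4.54

Σ Nₕx̄ₕ = N·μ, so 255·x̄_B = 873·3.70 − (281·3.32 + 337·3.38).
= 3230.1 − 2071.98 = 1158.12.
x̄_B = 1158.12 / 255 = 4.5416... → 4.54.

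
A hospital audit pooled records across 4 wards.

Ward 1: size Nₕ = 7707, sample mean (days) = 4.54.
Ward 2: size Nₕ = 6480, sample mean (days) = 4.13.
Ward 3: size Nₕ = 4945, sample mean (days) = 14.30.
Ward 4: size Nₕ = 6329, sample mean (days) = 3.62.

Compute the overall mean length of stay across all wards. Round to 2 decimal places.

6.10

x̄_st = (Σ Nₕx̄ₕ) / (Σ Nₕ) = (7707·4.54 + 6480·4.13 + 4945·14.30 + 6329·3.62) / 25461
= 155376.66 / 25461 = 6.1025... → 6.10.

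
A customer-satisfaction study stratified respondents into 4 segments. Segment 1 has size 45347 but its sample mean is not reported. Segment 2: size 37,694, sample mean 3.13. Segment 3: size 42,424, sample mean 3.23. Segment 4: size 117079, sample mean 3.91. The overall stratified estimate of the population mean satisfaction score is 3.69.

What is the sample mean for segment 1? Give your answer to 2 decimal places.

4.02

Σ Nₕx̄ₕ = N·μ, so 45347·x̄_1 = 242544·3.69 − (37694·3.13 + 42424·3.23 + 117079·3.91).
= 894987.36 − 712790.63 = 182196.73.
x̄_1 = 182196.73 / 45347 = 4.0178... → 4.02.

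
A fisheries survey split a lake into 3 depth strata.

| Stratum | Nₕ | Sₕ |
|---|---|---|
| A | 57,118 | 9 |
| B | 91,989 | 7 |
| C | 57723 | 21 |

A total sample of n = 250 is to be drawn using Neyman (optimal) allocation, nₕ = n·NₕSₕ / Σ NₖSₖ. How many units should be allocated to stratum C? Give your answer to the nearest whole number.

128

Σ NₕSₕ = 57118·9 + 91989·7 + 57723·21 = 2370168.
Share for C: 1212183/2370168 = 0.51143.
n_C = 250 × 0.51143 = 127.858... → 128.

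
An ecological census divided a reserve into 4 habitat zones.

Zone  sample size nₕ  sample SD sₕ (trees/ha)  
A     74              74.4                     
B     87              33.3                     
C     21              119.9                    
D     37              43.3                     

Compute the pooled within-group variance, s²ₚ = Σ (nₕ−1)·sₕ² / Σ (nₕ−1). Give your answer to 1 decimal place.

3974.2

Degrees of freedom: 73 + 86 + 20 + 36 = 215.
Σ(nₕ−1)sₕ² = 73·5535.36 + 86·1108.89 + 20·14376.01 + 36·1874.89 = 854462.06.
s²ₚ = 854462.06 / 215 = 3974.242... → 3974.2.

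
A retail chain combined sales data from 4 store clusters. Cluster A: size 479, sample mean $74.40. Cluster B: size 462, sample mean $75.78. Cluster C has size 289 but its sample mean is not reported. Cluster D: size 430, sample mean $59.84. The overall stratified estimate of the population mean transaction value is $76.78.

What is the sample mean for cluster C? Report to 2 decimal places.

107.53

N = 479 + 462 + 289 + 430 = 1660.
Overall total = μ·N = 76.78·1660 = 127454.8.
Subtract the known strata: 479·74.40 + 462·75.78 + 430·59.84 = 96379.16.
Remaining total for cluster C: 127454.8 − 96379.16 = 31075.64.
Divide by its size: 31075.64 / 289 = 107.5282... → 107.53.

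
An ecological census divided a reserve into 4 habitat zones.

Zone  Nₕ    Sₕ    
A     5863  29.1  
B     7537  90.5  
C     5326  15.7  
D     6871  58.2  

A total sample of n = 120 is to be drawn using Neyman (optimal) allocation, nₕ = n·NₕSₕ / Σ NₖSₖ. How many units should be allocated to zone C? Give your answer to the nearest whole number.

8

A: NₕSₕ = 5863·29.1 = 170613.3
B: NₕSₕ = 7537·90.5 = 682098.5
C: NₕSₕ = 5326·15.7 = 83618.2
D: NₕSₕ = 6871·58.2 = 399892.2
Σ NₕSₕ = 1336222.2.
n_C = 120·83618.2/1336222.2 = 7.509... → 8.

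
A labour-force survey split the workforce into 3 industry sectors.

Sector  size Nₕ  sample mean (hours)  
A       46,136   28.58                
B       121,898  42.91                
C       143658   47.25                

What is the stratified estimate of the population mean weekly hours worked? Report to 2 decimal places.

42.79

N = 46136 + 121898 + 143658 = 311692.
Weight each subgroup mean by Nₕ/N and sum.
Σ Nₕx̄ₕ = 46136·28.58 + 121898·42.91 + 143658·47.25 = 1318566.88 + 5230643.18 + 6787840.5 = 13337050.56.
Divide by N: 13337050.56 / 311692 = 42.7892... → 42.79.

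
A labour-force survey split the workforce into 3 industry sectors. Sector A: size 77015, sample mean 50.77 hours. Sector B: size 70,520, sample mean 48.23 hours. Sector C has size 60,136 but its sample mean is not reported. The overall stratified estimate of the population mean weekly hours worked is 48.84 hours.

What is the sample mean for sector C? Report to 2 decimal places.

47.08

N = 77015 + 70520 + 60136 = 207671.
Overall total = μ·N = 48.84·207671 = 10142651.64.
Subtract the known strata: 77015·50.77 + 70520·48.23 = 7311231.15.
Remaining total for sector C: 10142651.64 − 7311231.15 = 2831420.49.
Divide by its size: 2831420.49 / 60136 = 47.0836... → 47.08.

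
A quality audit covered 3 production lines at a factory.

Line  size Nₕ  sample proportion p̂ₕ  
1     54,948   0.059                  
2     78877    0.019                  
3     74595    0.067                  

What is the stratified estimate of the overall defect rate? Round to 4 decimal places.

0.0467

Wₕ = Nₕ/N with N = 208420: 0.2636, 0.3785, 0.3579.
p̂_st = 0.2636·0.059 + 0.3785·0.019 + 0.3579·0.067 ≈ 0.046725... → 0.0467.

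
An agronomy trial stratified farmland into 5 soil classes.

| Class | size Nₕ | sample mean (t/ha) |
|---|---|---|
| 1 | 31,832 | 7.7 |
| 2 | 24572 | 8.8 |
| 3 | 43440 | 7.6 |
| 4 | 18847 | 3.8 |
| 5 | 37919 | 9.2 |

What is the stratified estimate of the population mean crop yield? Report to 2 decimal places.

7.74

N = 31832 + 24572 + 43440 + 18847 + 37919 = 156610.
Weight each subgroup mean by Nₕ/N and sum.
Σ Nₕx̄ₕ = 31832·7.7 + 24572·8.8 + 43440·7.6 + 18847·3.8 + 37919·9.2 = 245106.4 + 216233.6 + 330144 + 71618.6 + 348854.8 = 1211957.4.
Divide by N: 1211957.4 / 156610 = 7.7387... → 7.74.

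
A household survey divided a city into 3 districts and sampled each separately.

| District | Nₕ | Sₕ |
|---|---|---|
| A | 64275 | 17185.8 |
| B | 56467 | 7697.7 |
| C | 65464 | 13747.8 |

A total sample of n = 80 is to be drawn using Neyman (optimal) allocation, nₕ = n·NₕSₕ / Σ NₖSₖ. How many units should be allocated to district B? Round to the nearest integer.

14

A: NₕSₕ = 64275·17185.8 = 1104617295
B: NₕSₕ = 56467·7697.7 = 434666025.9
C: NₕSₕ = 65464·13747.8 = 899985979.2
Σ NₕSₕ = 2439269300.1.
n_B = 80·434666025.9/2439269300.1 = 14.256... → 14.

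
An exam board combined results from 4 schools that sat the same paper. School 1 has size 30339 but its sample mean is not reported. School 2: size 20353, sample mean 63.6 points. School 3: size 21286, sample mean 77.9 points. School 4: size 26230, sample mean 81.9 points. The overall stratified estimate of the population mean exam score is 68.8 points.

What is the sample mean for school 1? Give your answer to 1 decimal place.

54.6

N = 30339 + 20353 + 21286 + 26230 = 98208.
Overall total = μ·N = 68.8·98208 = 6756710.4.
Subtract the known strata: 20353·63.6 + 21286·77.9 + 26230·81.9 = 5100867.2.
Remaining total for school 1: 6756710.4 − 5100867.2 = 1655843.2.
Divide by its size: 1655843.2 / 30339 = 54.578... → 54.6.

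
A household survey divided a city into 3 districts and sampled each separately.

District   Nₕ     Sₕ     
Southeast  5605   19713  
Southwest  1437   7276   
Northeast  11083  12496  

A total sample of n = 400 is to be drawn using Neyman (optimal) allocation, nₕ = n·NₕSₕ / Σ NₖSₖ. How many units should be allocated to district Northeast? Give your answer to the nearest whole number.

Σ NₕSₕ = 5605·19713 + 1437·7276 + 11083·12496 = 259440145.
Share for Northeast: 138493168/259440145 = 0.53382.
n_Northeast = 400 × 0.53382 = 213.526... → 214.

214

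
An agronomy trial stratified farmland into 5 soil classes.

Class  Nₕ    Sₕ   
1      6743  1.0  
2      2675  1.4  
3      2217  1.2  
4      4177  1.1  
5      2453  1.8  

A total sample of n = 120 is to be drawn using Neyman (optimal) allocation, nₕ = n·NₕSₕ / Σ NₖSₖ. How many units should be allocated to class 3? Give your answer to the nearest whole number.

14

Σ NₕSₕ = 6743·1.0 + 2675·1.4 + 2217·1.2 + 4177·1.1 + 2453·1.8 = 22158.5.
Share for 3: 2660.4/22158.5 = 0.12006.
n_3 = 120 × 0.12006 = 14.407... → 14.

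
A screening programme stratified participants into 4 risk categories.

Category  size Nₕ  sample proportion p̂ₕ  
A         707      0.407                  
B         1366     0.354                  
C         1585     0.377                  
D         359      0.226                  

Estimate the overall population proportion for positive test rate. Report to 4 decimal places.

Wₕ = Nₕ/N with N = 4017: 0.1760, 0.3401, 0.3946, 0.0894.
p̂_st = 0.1760·0.407 + 0.3401·0.354 + 0.3946·0.377 + 0.0894·0.226 ≈ 0.360964... → 0.3610.

0.3610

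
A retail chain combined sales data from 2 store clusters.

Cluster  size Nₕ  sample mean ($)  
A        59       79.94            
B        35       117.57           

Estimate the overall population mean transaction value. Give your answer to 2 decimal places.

93.95

N = 59 + 35 = 94.
Overall mean = Σ (Nₕ/N)·x̄ₕ — weight by population share, not a simple average.
Σ Nₕx̄ₕ = 59·79.94 + 35·117.57 = 4716.46 + 4114.95 = 8831.41.
Divide by N: 8831.41 / 94 = 93.9512... → 93.95.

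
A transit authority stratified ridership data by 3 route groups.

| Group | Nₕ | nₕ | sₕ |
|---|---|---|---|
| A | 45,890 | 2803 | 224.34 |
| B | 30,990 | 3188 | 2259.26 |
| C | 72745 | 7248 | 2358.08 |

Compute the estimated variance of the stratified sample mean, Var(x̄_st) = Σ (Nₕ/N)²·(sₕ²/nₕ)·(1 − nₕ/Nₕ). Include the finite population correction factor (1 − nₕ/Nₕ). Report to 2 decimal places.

226.48

N = 149625. Term for each stratum: Wₕ²sₕ²/nₕ·(1−nₕ/Nₕ).
Var(x̄_st) = 1.58579 + 61.61740 + 163.27328 = 226.47648 → 226.48.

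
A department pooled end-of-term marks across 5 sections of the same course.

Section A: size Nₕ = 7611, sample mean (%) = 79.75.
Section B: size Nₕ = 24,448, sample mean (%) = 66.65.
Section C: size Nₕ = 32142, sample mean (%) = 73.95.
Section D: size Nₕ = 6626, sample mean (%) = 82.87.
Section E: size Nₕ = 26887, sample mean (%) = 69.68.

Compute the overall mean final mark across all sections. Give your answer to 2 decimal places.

72.01

N = 97714; weights Wₕ = Nₕ/N = (0.0779, 0.2502, 0.3289, 0.0678, 0.2752).
x̄_st = Σ Wₕ·x̄ₕ = 0.0779·79.75 + 0.2502·66.65 + 0.3289·73.95 + 0.0678·82.87 + 0.2752·69.68 ≈ 72.0052...
→ 72.01.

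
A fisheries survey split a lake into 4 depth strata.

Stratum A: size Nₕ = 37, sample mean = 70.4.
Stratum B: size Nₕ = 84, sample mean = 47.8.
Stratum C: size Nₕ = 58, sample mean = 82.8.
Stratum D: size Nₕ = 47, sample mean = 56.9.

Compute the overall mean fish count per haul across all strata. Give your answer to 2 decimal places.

x̄_st = (Σ Nₕx̄ₕ) / (Σ Nₕ) = (37·70.4 + 84·47.8 + 58·82.8 + 47·56.9) / 226
= 14096.7 / 226 = 62.3748... → 62.37.

62.37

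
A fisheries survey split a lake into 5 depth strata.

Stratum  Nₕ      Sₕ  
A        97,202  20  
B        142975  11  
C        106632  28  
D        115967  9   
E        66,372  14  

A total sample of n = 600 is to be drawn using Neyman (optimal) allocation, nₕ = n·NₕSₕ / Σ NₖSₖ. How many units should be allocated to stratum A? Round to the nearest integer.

138

A: NₕSₕ = 97202·20 = 1944040
B: NₕSₕ = 142975·11 = 1572725
C: NₕSₕ = 106632·28 = 2985696
D: NₕSₕ = 115967·9 = 1043703
E: NₕSₕ = 66372·14 = 929208
Σ NₕSₕ = 8475372.
n_A = 600·1944040/8475372 = 137.625... → 138.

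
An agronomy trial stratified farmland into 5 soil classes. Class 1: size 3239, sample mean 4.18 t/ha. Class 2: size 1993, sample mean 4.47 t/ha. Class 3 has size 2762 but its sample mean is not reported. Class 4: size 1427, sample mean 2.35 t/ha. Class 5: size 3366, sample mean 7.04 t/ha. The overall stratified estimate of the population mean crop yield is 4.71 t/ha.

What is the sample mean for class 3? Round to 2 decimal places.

3.88

Σ Nₕx̄ₕ = N·μ, so 2762·x̄_3 = 12787·4.71 − (3239·4.18 + 1993·4.47 + 1427·2.35 + 3366·7.04).
= 60226.77 − 49497.82 = 10728.95.
x̄_3 = 10728.95 / 2762 = 3.8845... → 3.88.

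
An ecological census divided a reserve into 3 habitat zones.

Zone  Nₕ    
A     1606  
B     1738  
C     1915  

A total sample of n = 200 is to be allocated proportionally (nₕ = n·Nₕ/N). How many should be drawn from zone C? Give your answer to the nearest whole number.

73

N = 1606 + 1738 + 1915 = 5259.
n_C = 200·1915/5259 = 72.828... → 73.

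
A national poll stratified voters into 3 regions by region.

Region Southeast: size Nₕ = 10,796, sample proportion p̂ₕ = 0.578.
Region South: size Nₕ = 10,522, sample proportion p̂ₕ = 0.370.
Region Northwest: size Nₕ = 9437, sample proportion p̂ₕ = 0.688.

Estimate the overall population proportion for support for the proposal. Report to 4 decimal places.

0.5406

Wₕ = Nₕ/N with N = 30755: 0.3510, 0.3421, 0.3068.
p̂_st = 0.3510·0.578 + 0.3421·0.370 + 0.3068·0.688 ≈ 0.540591... → 0.5406.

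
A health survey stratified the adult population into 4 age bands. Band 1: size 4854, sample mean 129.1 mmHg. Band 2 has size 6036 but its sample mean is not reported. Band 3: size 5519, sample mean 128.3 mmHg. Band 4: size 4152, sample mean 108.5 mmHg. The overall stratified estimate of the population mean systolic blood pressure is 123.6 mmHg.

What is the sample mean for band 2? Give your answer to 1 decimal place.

125.3

N = 4854 + 6036 + 5519 + 4152 = 20561.
Overall total = μ·N = 123.6·20561 = 2541339.6.
Subtract the known strata: 4854·129.1 + 5519·128.3 + 4152·108.5 = 1785231.1.
Remaining total for band 2: 2541339.6 − 1785231.1 = 756108.5.
Divide by its size: 756108.5 / 6036 = 125.266... → 125.3.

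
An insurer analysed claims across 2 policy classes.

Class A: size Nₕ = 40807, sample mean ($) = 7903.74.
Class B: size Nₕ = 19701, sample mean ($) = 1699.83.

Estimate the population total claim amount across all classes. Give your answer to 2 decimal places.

Estimate total by summing Nₕ·x̄ₕ over strata.
40807·7903.74 + 19701·1699.83 = 322527918.18 + 33488350.83 = 356016269.01.

356016269.01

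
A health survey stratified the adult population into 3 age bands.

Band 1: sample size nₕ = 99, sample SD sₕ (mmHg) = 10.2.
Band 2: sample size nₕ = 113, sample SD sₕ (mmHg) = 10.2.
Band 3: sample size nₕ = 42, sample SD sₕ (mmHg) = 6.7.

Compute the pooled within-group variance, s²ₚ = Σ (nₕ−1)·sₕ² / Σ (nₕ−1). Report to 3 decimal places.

94.378

Degrees of freedom: 98 + 112 + 41 = 251.
Σ(nₕ−1)sₕ² = 98·104.04 + 112·104.04 + 41·44.89 = 23688.89.
s²ₚ = 23688.89 / 251 = 94.37805... → 94.378.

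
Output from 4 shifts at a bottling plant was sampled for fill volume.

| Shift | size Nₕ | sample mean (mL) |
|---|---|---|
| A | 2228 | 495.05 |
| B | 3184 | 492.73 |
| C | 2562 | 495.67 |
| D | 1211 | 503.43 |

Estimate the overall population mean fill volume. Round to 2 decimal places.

N = 9185; weights Wₕ = Nₕ/N = (0.2426, 0.3467, 0.2789, 0.1318).
x̄_st = Σ Wₕ·x̄ₕ = 0.2426·495.05 + 0.3467·492.73 + 0.2789·495.67 + 0.1318·503.43 ≈ 495.5236...
→ 495.52.

495.52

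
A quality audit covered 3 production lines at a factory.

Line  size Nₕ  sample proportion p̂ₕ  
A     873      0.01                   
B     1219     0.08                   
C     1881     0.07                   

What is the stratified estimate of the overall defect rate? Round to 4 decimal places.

0.0599

Wₕ = Nₕ/N with N = 3973: 0.2197, 0.3068, 0.4734.
p̂_st = 0.2197·0.01 + 0.3068·0.08 + 0.4734·0.07 ≈ 0.059884... → 0.0599.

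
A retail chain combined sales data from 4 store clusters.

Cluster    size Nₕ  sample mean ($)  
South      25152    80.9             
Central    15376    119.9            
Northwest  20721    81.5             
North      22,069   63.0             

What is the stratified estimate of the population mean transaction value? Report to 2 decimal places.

83.51

N = 83318; weights Wₕ = Nₕ/N = (0.3019, 0.1845, 0.2487, 0.2649).
x̄_st = Σ Wₕ·x̄ₕ = 0.3019·80.9 + 0.1845·119.9 + 0.2487·81.5 + 0.2649·63.0 ≈ 83.5052...
→ 83.51.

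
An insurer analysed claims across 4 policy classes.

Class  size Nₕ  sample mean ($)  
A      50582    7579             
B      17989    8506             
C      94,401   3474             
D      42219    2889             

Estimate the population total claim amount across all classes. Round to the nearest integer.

986295177

A: 50582·7579 = 383360978
B: 17989·8506 = 153014434
C: 94401·3474 = 327949074
D: 42219·2889 = 121970691
τ̂ = Σ Nₕx̄ₕ = 986295177.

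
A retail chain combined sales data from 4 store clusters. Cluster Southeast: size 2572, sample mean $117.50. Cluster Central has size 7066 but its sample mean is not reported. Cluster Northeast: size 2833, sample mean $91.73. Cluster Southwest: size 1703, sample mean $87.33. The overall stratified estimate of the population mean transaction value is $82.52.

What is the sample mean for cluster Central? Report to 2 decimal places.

Σ Nₕx̄ₕ = N·μ, so 7066·x̄_Central = 14174·82.52 − (2572·117.50 + 2833·91.73 + 1703·87.33).
= 1169638.48 − 710804.08 = 458834.4.
x̄_Central = 458834.4 / 7066 = 64.9355... → 64.94.

64.94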